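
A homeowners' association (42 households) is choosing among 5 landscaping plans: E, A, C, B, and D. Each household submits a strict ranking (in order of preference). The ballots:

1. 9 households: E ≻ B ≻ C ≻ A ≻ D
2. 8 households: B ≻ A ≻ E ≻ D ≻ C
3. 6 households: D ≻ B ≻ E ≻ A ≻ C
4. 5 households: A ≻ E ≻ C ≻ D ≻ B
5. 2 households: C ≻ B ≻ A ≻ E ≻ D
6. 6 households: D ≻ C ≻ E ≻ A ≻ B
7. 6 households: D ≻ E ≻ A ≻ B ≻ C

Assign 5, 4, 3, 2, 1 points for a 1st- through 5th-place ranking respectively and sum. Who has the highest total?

E

E: 9·5 + 8·3 + 6·3 + 5·4 + 2·2 + 6·3 + 6·4 = 153
A: 9·2 + 8·4 + 6·2 + 5·5 + 2·3 + 6·2 + 6·3 = 123
C: 9·3 + 8·1 + 6·1 + 5·3 + 2·5 + 6·4 + 6·1 = 96
B: 9·4 + 8·5 + 6·4 + 5·1 + 2·4 + 6·1 + 6·2 = 131
D: 9·1 + 8·2 + 6·5 + 5·2 + 2·1 + 6·5 + 6·5 = 127
E has the highest Borda score (153).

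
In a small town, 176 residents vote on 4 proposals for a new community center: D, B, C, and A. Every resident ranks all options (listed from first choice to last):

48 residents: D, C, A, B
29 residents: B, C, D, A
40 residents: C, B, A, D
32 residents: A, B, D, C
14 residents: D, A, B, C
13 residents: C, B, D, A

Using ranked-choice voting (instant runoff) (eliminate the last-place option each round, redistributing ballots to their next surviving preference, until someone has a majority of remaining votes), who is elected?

D

Round 1: D 62, B 29, C 53, A 32. Eliminate B.
Round 2: D 62, C 82, A 32. Eliminate A.
Round 3: D 94, C 82. D has a majority.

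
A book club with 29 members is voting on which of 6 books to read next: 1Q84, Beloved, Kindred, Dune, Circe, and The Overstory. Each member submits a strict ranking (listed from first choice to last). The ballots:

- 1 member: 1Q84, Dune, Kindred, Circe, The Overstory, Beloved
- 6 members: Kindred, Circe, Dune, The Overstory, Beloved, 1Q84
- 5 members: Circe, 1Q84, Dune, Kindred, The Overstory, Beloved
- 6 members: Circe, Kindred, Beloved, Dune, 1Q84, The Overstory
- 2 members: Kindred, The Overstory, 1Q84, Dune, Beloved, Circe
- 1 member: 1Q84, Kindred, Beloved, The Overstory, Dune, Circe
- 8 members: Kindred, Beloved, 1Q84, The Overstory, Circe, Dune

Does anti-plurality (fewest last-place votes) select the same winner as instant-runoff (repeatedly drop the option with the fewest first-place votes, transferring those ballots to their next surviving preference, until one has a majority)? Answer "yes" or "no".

yes

Anti-plurality — last-place votes: 1Q84 6, Beloved 6, Kindred 0, Dune 8, Circe 3, The Overstory 6. Winner: Kindred.
Instant-runoff — R1 1Q84 2, Beloved 0, Kindred 16, Dune 0, Circe 11, The Overstory 0 (Kindred winner). Winner: Kindred.
The two methods agree.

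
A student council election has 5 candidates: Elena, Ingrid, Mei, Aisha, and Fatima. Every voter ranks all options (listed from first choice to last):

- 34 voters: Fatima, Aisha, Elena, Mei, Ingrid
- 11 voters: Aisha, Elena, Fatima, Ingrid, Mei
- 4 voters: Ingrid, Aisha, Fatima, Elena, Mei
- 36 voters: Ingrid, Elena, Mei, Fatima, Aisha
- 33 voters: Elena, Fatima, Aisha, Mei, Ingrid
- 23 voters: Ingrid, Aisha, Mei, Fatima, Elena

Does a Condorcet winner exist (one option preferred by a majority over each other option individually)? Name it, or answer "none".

none

Checking pairwise contests:
Aisha beats Elena 72–69.
Elena beats Ingrid 78–63.
Elena beats Mei 118–23.
Fatima beats Aisha 103–38.
Elena beats Fatima 80–61.
Every option loses at least one head-to-head, so there is no Condorcet winner.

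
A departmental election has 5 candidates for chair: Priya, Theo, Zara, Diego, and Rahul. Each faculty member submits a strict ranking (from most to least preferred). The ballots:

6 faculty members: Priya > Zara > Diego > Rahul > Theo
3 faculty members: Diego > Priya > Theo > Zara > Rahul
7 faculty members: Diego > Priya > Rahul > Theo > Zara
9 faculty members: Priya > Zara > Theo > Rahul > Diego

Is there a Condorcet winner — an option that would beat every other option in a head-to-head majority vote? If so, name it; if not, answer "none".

Priya

Priya vs Theo: 25–0 for Priya.
Priya vs Zara: 25–0 for Priya.
Priya vs Diego: 15–10 for Priya.
Priya vs Rahul: 25–0 for Priya.
Priya beats every other option head-to-head.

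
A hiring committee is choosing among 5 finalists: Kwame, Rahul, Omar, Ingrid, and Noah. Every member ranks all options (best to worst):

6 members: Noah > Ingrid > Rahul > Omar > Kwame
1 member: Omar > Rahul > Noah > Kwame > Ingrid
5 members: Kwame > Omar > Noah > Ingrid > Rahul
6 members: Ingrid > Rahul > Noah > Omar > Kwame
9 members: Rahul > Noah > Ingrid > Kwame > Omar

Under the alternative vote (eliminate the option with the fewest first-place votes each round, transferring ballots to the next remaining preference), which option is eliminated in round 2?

Round 1: Kwame 5, Rahul 9, Omar 1, Ingrid 6, Noah 6. Eliminate Omar.
Round 2: Kwame 5, Rahul 10, Ingrid 6, Noah 6. Eliminate Kwame.

Kwame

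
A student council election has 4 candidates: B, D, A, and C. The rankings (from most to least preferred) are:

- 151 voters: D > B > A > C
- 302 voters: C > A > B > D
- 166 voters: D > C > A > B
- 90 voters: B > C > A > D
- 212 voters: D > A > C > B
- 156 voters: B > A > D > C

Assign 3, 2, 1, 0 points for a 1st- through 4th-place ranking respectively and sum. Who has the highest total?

B: 151·2 + 302·1 + 166·0 + 90·3 + 212·0 + 156·3 = 1342
D: 151·3 + 302·0 + 166·3 + 90·0 + 212·3 + 156·1 = 1743
A: 151·1 + 302·2 + 166·1 + 90·1 + 212·2 + 156·2 = 1747
C: 151·0 + 302·3 + 166·2 + 90·2 + 212·1 + 156·0 = 1630
A has the highest Borda score (1747).

A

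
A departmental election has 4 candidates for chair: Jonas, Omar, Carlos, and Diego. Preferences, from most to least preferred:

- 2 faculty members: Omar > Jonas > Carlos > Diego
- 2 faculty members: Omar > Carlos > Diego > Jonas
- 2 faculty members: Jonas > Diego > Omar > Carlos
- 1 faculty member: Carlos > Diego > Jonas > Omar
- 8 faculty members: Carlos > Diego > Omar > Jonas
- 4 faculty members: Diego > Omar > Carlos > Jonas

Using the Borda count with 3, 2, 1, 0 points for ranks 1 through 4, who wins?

Jonas: 2·2 + 2·0 + 2·3 + 1·1 + 8·0 + 4·0 = 11
Omar: 2·3 + 2·3 + 2·1 + 1·0 + 8·1 + 4·2 = 30
Carlos: 2·1 + 2·2 + 2·0 + 1·3 + 8·3 + 4·1 = 37
Diego: 2·0 + 2·1 + 2·2 + 1·2 + 8·2 + 4·3 = 36
Carlos has the highest Borda score (37).

Carlos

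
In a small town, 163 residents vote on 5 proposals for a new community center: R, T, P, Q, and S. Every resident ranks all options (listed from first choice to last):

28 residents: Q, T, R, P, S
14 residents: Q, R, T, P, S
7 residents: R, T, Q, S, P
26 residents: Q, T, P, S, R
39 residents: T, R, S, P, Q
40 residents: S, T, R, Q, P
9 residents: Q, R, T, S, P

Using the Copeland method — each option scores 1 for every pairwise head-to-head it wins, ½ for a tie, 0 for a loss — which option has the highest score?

T

R: beats P, Q, and S; loses to T → score 3.
T: beats R, P, Q, and S → score 4.
P: loses to R, T, Q, and S → score 0.
Q: beats P and S; loses to R and T → score 2.
S: beats P; loses to R, T, and Q → score 1.
T has the best pairwise record.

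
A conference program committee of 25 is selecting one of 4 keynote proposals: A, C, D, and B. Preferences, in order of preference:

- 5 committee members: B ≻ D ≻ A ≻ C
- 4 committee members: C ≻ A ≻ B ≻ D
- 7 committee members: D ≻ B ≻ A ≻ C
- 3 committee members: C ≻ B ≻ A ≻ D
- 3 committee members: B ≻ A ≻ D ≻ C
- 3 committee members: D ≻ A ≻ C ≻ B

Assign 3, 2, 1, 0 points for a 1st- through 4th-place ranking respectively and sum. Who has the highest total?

B

A: 5·1 + 4·2 + 7·1 + 3·1 + 3·2 + 3·2 = 35
C: 5·0 + 4·3 + 7·0 + 3·3 + 3·0 + 3·1 = 24
D: 5·2 + 4·0 + 7·3 + 3·0 + 3·1 + 3·3 = 43
B: 5·3 + 4·1 + 7·2 + 3·2 + 3·3 + 3·0 = 48
B has the highest Borda score (48).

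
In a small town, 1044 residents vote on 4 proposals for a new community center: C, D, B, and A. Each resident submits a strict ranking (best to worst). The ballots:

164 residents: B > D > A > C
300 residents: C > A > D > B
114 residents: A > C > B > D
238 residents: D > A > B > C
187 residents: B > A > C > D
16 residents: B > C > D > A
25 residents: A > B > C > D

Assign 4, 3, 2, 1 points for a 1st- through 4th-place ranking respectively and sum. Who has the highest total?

C: 164·1 + 300·4 + 114·3 + 238·1 + 187·2 + 16·3 + 25·2 = 2416
D: 164·3 + 300·2 + 114·1 + 238·4 + 187·1 + 16·2 + 25·1 = 2402
B: 164·4 + 300·1 + 114·2 + 238·2 + 187·4 + 16·4 + 25·3 = 2547
A: 164·2 + 300·3 + 114·4 + 238·3 + 187·3 + 16·1 + 25·4 = 3075
A has the highest Borda score (3075).

A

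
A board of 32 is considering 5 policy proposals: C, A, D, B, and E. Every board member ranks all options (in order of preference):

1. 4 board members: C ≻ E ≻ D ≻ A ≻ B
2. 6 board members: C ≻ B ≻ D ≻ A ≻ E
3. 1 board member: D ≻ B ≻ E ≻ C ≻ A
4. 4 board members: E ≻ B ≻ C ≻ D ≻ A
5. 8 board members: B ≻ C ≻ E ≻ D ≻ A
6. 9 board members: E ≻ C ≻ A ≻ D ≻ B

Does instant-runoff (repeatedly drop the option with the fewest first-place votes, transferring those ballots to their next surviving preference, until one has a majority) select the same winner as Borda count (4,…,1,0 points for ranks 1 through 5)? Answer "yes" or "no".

yes

Instant-runoff — R1 C 10, A 0, D 1, B 8, E 13 (A out); R2 C 10, D 1, B 8, E 13 (D out); R3 C 10, B 9, E 13 (B out); R4 C 18, E 14 (C winner). Winner: C.
Borda — scores: C 100, A 28, D 45, B 65, E 82. Winner: C.
The two methods agree.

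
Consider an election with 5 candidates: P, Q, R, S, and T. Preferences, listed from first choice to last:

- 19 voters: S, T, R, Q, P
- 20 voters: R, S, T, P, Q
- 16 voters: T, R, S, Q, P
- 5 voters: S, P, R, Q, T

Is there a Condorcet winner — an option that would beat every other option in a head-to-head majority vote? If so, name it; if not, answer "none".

none

Checking pairwise contests:
Q beats P 35–25.
R beats Q 60–0.
T beats R 35–25.
R beats S 36–24.
S beats T 44–16.
Every option loses at least one head-to-head, so there is no Condorcet winner.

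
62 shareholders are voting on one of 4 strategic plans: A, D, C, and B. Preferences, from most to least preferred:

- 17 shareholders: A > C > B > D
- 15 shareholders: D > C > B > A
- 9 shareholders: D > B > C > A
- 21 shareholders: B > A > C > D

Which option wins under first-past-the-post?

D

First-place votes: A 17, D 24, C 0, B 21.
D has the most first-place votes.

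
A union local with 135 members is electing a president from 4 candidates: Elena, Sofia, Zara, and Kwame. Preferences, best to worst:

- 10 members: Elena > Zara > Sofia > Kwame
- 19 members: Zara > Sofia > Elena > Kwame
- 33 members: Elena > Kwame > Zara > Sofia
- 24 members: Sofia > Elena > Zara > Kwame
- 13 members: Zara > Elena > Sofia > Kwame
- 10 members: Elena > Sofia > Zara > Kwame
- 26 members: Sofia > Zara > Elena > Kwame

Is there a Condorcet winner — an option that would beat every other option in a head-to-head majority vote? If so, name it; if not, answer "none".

none

Checking pairwise contests:
Sofia beats Elena 69–66.
Zara beats Sofia 75–60.
Elena beats Zara 77–58.
Elena beats Kwame 135–0.
Every option loses at least one head-to-head, so there is no Condorcet winner.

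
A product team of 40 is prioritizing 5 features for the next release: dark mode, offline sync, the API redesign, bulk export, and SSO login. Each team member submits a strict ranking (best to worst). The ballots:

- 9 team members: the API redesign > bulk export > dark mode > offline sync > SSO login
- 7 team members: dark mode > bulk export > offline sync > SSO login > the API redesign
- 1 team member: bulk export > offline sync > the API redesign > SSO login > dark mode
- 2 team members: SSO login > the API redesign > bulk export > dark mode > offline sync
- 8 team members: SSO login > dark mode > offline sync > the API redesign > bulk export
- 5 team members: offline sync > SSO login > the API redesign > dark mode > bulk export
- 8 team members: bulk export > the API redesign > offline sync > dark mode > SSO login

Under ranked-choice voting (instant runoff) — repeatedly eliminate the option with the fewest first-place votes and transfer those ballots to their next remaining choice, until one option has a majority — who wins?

Round 1: dark mode 7, offline sync 5, the API redesign 9, bulk export 9, SSO login 10. Eliminate offline sync.
Round 2: dark mode 7, the API redesign 9, bulk export 9, SSO login 15. Eliminate dark mode.
Round 3: the API redesign 9, bulk export 16, SSO login 15. Eliminate the API redesign.
Round 4: bulk export 25, SSO login 15. Bulk export has a majority.

bulk export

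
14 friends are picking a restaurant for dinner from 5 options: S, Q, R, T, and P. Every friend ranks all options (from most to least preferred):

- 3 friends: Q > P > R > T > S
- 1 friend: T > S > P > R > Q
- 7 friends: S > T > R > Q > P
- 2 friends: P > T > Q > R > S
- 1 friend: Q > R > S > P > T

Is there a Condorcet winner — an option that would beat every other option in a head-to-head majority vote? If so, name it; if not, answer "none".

S vs Q: 8–6 for S.
S vs R: 8–6 for S.
S vs T: 8–6 for S.
S vs P: 9–5 for S.
S beats every other option head-to-head.

S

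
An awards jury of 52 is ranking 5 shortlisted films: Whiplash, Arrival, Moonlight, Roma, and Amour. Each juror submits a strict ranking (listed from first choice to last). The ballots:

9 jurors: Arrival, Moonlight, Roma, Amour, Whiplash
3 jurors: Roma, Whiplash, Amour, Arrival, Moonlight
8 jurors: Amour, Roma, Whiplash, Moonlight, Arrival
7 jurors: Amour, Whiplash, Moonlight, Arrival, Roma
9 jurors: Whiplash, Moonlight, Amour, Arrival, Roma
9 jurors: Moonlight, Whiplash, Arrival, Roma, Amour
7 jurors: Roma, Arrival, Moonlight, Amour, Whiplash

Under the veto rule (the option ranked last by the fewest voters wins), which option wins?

Moonlight

Last-place votes: Whiplash 16, Arrival 8, Moonlight 3, Roma 16, Amour 9.
Moonlight is ranked last by the fewest voters, so Moonlight wins.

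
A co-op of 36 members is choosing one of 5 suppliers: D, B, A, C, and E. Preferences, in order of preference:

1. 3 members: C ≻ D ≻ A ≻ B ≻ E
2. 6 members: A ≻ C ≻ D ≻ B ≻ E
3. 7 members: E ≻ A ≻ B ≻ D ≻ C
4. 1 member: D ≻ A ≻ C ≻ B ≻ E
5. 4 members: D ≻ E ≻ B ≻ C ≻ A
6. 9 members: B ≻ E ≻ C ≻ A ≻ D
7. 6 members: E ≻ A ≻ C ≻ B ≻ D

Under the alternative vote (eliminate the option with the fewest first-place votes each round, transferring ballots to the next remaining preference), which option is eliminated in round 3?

B

Round 1: D 5, B 9, A 6, C 3, E 13. Eliminate C.
Round 2: D 8, B 9, A 6, E 13. Eliminate A.
Round 3: D 14, B 9, E 13. Eliminate B.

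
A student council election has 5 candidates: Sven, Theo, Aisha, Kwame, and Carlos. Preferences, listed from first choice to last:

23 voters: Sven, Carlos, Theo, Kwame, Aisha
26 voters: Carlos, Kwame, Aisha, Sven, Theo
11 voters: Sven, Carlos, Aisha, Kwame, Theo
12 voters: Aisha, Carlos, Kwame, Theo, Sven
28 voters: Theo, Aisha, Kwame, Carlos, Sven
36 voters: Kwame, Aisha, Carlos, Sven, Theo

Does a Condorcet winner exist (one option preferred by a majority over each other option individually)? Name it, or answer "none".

Checking pairwise contests:
Aisha beats Sven 102–34.
Sven beats Theo 96–40.
Kwame beats Aisha 85–51.
Carlos beats Kwame 72–64.
Aisha beats Carlos 76–60.
Every option loses at least one head-to-head, so there is no Condorcet winner.

none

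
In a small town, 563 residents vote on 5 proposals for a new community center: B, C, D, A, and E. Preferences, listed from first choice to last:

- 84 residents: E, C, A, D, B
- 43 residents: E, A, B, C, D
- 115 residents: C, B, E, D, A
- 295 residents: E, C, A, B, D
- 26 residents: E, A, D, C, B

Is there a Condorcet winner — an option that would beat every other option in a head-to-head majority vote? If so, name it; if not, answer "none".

E vs B: 448–115 for E.
E vs C: 448–115 for E.
E vs D: 563–0 for E.
E vs A: 563–0 for E.
E beats every other option head-to-head.

E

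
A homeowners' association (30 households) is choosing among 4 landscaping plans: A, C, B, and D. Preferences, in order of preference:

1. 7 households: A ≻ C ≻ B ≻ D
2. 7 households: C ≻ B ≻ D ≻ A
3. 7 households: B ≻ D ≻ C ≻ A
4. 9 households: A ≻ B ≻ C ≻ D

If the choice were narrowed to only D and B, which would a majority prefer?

Voters preferring D to B: 0; preferring B to D: 30.
B wins the head-to-head.

B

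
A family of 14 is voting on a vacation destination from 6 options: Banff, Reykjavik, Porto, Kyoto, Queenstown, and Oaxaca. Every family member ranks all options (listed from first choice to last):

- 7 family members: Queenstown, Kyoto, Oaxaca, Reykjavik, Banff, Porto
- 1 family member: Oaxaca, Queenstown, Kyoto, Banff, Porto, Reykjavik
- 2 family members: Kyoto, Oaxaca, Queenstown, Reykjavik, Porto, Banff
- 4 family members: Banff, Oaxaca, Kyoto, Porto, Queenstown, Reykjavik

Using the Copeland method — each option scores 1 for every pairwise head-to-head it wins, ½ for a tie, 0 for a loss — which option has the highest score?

Queenstown

Banff: beats Porto; loses to Reykjavik, Kyoto, Queenstown, and Oaxaca → score 1.
Reykjavik: beats Banff and Porto; loses to Kyoto, Queenstown, and Oaxaca → score 2.
Porto: loses to Banff, Reykjavik, Kyoto, Queenstown, and Oaxaca → score 0.
Kyoto: beats Banff, Reykjavik, Porto, and Oaxaca; loses to Queenstown → score 4.
Queenstown: beats Banff, Reykjavik, Porto, and Kyoto; ties Oaxaca → score 4.5.
Oaxaca: beats Banff, Reykjavik, and Porto; ties Queenstown; loses to Kyoto → score 3.5.
Queenstown has the best pairwise record.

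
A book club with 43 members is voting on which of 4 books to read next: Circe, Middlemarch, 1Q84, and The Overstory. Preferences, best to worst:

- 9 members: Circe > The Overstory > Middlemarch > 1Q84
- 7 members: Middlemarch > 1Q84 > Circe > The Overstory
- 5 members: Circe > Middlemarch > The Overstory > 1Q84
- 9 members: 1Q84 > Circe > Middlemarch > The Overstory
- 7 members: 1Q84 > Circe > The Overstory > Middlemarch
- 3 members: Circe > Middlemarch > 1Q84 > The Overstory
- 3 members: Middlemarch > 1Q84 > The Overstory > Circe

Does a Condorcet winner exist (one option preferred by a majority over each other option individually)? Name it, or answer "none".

Checking pairwise contests:
1Q84 beats Circe 26–17.
Circe beats Middlemarch 33–10.
Middlemarch beats 1Q84 27–16.
Circe beats The Overstory 40–3.
Every option loses at least one head-to-head, so there is no Condorcet winner.

none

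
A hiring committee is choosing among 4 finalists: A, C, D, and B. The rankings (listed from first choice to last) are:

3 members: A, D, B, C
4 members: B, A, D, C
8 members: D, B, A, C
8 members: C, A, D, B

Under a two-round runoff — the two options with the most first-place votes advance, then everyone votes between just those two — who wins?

Round 1 first-place votes: A 3, C 8, D 8, B 4.
C and D advance.
Runoff: C is preferred to D by 8 voters; D by 15.
D wins the runoff.

D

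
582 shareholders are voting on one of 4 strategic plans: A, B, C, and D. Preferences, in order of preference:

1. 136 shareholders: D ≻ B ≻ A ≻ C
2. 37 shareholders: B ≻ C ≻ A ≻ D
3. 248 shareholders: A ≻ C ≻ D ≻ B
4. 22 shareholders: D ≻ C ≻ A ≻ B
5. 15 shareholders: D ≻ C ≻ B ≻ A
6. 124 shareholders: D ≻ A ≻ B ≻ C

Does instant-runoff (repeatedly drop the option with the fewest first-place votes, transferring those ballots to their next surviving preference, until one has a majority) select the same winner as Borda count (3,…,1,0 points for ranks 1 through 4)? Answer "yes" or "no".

Instant-runoff — R1 A 248, B 37, C 0, D 297 (D winner). Winner: D.
Borda — scores: A 1187, B 522, C 644, D 1139. Winner: A.
The two methods disagree.

no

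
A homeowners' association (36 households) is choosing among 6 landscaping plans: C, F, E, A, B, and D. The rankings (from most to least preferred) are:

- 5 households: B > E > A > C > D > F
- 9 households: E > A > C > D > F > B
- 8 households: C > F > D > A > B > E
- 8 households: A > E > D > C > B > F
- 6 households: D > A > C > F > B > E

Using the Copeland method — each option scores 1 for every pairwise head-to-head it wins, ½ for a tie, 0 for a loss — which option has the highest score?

A

C: beats F, B, and D; loses to E and A → score 3.
F: beats B; loses to C, E, A, and D → score 1.
E: beats C, F, and D; loses to A and B → score 3.
A: beats C, F, E, B, and D → score 5.
B: beats E; loses to C, F, A, and D → score 1.
D: beats F and B; loses to C, E, and A → score 2.
A has the best pairwise record.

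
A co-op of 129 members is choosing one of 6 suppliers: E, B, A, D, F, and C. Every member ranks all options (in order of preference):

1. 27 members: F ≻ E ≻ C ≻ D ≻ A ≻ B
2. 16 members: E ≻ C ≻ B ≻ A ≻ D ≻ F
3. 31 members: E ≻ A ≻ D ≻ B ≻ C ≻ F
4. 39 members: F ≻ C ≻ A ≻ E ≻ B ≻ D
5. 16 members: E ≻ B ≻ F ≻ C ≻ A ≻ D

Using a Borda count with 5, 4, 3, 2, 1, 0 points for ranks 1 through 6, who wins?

E: 27·4 + 16·5 + 31·5 + 39·2 + 16·5 = 501
B: 27·0 + 16·3 + 31·2 + 39·1 + 16·4 = 213
A: 27·1 + 16·2 + 31·4 + 39·3 + 16·1 = 316
D: 27·2 + 16·1 + 31·3 + 39·0 + 16·0 = 163
F: 27·5 + 16·0 + 31·0 + 39·5 + 16·3 = 378
C: 27·3 + 16·4 + 31·1 + 39·4 + 16·2 = 364
E has the highest Borda score (501).

E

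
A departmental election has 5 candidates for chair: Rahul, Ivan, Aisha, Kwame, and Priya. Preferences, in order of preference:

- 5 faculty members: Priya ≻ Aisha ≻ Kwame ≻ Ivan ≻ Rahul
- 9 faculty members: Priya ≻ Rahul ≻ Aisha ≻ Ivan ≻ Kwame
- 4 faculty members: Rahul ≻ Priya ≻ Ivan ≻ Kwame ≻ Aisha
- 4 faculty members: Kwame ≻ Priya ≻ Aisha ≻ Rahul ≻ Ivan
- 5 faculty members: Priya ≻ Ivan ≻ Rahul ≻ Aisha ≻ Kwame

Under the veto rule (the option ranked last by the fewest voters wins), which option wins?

Priya

Last-place votes: Rahul 5, Ivan 4, Aisha 4, Kwame 14, Priya 0.
Priya is ranked last by the fewest voters, so Priya wins.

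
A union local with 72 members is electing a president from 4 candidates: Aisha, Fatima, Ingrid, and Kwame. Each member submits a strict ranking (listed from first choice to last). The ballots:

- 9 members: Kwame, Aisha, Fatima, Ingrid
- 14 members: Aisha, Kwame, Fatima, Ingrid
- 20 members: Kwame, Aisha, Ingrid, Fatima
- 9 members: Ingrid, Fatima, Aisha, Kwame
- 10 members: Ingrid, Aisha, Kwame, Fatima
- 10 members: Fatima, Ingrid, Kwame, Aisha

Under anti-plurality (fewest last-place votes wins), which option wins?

Last-place votes: Aisha 10, Fatima 30, Ingrid 23, Kwame 9.
Kwame is ranked last by the fewest voters, so Kwame wins.

Kwame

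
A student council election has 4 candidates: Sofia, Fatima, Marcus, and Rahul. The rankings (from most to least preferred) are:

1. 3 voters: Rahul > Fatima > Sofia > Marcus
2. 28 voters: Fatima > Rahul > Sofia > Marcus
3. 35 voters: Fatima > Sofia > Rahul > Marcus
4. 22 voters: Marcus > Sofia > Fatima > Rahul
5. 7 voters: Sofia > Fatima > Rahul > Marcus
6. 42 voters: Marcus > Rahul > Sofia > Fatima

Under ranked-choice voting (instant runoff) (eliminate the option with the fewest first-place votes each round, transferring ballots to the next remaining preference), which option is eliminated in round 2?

Round 1: Sofia 7, Fatima 63, Marcus 64, Rahul 3. Eliminate Rahul.
Round 2: Sofia 7, Fatima 66, Marcus 64. Eliminate Sofia.

Sofia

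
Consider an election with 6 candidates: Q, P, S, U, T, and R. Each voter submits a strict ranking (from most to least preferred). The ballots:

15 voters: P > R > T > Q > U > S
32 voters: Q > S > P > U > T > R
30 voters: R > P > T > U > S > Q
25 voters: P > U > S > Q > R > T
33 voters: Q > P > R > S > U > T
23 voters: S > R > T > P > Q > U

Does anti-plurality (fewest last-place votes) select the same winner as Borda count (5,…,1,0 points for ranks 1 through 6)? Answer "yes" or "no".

Anti-plurality — last-place votes: Q 30, P 0, S 15, U 23, T 58, R 32. Winner: P.
Borda — scores: Q 428, P 594, S 414, U 272, T 236, R 426. Winner: P.
The two methods agree.

yes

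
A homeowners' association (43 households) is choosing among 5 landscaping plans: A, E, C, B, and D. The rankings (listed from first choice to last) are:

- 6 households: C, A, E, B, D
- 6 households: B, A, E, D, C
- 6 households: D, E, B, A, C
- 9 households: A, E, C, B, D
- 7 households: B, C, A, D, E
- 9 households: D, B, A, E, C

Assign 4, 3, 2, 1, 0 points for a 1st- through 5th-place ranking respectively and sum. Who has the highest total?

A

A: 6·3 + 6·3 + 6·1 + 9·4 + 7·2 + 9·2 = 110
E: 6·2 + 6·2 + 6·3 + 9·3 + 7·0 + 9·1 = 78
C: 6·4 + 6·0 + 6·0 + 9·2 + 7·3 + 9·0 = 63
B: 6·1 + 6·4 + 6·2 + 9·1 + 7·4 + 9·3 = 106
D: 6·0 + 6·1 + 6·4 + 9·0 + 7·1 + 9·4 = 73
A has the highest Borda score (110).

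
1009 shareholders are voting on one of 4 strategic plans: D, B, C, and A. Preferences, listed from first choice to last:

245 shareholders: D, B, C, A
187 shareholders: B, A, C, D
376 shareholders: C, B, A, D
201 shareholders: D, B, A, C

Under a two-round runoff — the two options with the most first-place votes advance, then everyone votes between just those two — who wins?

C

Round 1 first-place votes: D 446, B 187, C 376, A 0.
D and C advance.
Runoff: D is preferred to C by 446 voters; C by 563.
C wins the runoff.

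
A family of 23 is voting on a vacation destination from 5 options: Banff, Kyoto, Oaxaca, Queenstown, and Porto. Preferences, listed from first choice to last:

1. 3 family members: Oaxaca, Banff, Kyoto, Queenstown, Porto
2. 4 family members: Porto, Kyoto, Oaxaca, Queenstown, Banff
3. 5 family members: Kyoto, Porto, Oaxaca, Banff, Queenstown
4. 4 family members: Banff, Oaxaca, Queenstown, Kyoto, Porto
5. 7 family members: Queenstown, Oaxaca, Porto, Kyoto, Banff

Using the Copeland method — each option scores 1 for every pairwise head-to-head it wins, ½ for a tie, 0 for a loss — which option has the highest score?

Banff: beats Queenstown; loses to Kyoto, Oaxaca, and Porto → score 1.
Kyoto: beats Banff, Queenstown, and Porto; loses to Oaxaca → score 3.
Oaxaca: beats Banff, Kyoto, Queenstown, and Porto → score 4.
Queenstown: beats Porto; loses to Banff, Kyoto, and Oaxaca → score 1.
Porto: beats Banff; loses to Kyoto, Oaxaca, and Queenstown → score 1.
Oaxaca has the best pairwise record.

Oaxaca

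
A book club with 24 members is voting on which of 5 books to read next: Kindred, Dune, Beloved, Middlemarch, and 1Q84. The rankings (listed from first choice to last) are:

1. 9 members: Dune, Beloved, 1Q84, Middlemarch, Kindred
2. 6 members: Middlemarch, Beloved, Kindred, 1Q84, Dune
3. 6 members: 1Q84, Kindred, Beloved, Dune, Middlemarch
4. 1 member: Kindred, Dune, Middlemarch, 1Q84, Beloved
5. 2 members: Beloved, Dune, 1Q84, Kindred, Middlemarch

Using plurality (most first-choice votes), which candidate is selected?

Dune

First-place votes: Kindred 1, Dune 9, Beloved 2, Middlemarch 6, 1Q84 6.
Dune has the most first-place votes.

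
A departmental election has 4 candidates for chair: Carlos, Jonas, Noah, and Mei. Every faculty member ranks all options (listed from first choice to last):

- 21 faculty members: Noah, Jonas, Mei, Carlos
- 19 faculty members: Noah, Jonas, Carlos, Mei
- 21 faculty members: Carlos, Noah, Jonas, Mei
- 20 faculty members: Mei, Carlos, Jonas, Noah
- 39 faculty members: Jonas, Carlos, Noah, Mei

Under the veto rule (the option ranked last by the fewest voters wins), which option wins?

Last-place votes: Carlos 21, Jonas 0, Noah 20, Mei 79.
Jonas is ranked last by the fewest voters, so Jonas wins.

Jonas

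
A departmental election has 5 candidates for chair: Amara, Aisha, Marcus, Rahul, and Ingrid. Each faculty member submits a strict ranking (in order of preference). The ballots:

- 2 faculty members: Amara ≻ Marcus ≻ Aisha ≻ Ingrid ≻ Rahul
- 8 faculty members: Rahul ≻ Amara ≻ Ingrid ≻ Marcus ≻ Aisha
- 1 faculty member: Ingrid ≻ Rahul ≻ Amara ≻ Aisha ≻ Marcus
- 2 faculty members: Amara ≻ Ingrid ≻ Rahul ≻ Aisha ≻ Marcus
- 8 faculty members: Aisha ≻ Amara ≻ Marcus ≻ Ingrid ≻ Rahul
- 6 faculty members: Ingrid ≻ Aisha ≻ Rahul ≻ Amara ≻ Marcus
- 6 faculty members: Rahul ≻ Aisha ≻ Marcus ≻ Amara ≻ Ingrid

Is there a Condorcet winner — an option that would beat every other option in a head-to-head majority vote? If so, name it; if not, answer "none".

Checking pairwise contests:
Aisha beats Amara 20–13.
Rahul beats Aisha 17–16.
Amara beats Marcus 27–6.
Ingrid beats Rahul 19–14.
Amara beats Ingrid 26–7.
Every option loses at least one head-to-head, so there is no Condorcet winner.

none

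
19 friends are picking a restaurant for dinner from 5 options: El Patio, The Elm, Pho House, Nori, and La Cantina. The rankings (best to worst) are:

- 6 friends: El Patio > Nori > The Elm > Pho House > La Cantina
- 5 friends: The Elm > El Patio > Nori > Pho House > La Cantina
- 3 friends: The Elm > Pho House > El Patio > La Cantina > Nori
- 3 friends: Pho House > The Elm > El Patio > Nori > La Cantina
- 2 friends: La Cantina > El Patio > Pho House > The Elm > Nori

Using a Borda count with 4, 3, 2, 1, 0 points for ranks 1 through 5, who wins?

El Patio

El Patio: 6·4 + 5·3 + 3·2 + 3·2 + 2·3 = 57
The Elm: 6·2 + 5·4 + 3·4 + 3·3 + 2·1 = 55
Pho House: 6·1 + 5·1 + 3·3 + 3·4 + 2·2 = 36
Nori: 6·3 + 5·2 + 3·0 + 3·1 + 2·0 = 31
La Cantina: 6·0 + 5·0 + 3·1 + 3·0 + 2·4 = 11
El Patio has the highest Borda score (57).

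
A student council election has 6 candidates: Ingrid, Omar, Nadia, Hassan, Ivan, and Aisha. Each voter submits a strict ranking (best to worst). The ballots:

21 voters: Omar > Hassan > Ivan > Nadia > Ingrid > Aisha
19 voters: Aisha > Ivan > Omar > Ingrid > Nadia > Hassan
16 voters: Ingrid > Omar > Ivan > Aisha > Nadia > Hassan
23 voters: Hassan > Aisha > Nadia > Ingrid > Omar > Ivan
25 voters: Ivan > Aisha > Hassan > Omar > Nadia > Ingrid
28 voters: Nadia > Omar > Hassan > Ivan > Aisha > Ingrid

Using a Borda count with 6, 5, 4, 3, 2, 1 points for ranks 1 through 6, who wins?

Omar

Ingrid: 21·2 + 19·3 + 16·6 + 23·3 + 25·1 + 28·1 = 317
Omar: 21·6 + 19·4 + 16·5 + 23·2 + 25·3 + 28·5 = 543
Nadia: 21·3 + 19·2 + 16·2 + 23·4 + 25·2 + 28·6 = 443
Hassan: 21·5 + 19·1 + 16·1 + 23·6 + 25·4 + 28·4 = 490
Ivan: 21·4 + 19·5 + 16·4 + 23·1 + 25·6 + 28·3 = 500
Aisha: 21·1 + 19·6 + 16·3 + 23·5 + 25·5 + 28·2 = 479
Omar has the highest Borda score (543).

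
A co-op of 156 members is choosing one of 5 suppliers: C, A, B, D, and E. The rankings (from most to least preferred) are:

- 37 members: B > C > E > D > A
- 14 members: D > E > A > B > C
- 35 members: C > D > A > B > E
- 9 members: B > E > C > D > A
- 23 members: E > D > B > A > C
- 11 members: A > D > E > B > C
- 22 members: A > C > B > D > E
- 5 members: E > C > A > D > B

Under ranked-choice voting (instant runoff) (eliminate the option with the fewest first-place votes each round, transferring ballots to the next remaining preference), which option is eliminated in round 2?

A

Round 1: C 35, A 33, B 46, D 14, E 28. Eliminate D.
Round 2: C 35, A 33, B 46, E 42. Eliminate A.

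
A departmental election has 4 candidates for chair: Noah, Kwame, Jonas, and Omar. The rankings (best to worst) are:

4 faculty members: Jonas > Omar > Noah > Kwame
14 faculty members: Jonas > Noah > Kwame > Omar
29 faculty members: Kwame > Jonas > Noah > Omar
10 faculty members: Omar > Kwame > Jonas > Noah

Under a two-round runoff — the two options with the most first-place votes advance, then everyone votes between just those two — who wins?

Round 1 first-place votes: Noah 0, Kwame 29, Jonas 18, Omar 10.
Kwame and Jonas advance.
Runoff: Kwame is preferred to Jonas by 39 voters; Jonas by 18.
Kwame wins the runoff.

Kwame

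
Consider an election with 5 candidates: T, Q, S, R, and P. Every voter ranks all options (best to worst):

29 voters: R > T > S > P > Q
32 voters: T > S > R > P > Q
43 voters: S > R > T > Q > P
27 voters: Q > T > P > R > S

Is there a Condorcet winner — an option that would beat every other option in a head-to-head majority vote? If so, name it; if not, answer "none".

Checking pairwise contests:
R beats T 72–59.
T beats Q 104–27.
T beats S 88–43.
S beats R 75–56.
T beats P 131–0.
Every option loses at least one head-to-head, so there is no Condorcet winner.

none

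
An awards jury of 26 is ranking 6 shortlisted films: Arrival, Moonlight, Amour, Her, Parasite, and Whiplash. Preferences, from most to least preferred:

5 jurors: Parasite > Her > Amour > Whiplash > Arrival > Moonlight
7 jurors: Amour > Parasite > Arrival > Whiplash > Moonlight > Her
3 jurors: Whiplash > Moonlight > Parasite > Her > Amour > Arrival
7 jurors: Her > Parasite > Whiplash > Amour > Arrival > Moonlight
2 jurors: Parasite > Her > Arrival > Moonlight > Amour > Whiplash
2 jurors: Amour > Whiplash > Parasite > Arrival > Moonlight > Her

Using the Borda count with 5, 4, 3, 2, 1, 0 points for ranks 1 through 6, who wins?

Arrival: 5·1 + 7·3 + 3·0 + 7·1 + 2·3 + 2·2 = 43
Moonlight: 5·0 + 7·1 + 3·4 + 7·0 + 2·2 + 2·1 = 25
Amour: 5·3 + 7·5 + 3·1 + 7·2 + 2·1 + 2·5 = 79
Her: 5·4 + 7·0 + 3·2 + 7·5 + 2·4 + 2·0 = 69
Parasite: 5·5 + 7·4 + 3·3 + 7·4 + 2·5 + 2·3 = 106
Whiplash: 5·2 + 7·2 + 3·5 + 7·3 + 2·0 + 2·4 = 68
Parasite has the highest Borda score (106).

Parasite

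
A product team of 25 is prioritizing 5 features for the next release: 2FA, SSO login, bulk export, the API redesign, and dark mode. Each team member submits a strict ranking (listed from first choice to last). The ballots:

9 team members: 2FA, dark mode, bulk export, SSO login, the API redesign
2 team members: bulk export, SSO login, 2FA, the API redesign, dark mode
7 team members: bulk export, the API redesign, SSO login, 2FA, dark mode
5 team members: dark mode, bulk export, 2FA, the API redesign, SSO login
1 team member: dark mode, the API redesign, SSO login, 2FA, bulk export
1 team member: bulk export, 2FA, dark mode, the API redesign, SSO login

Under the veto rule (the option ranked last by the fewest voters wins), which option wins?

2FA

Last-place votes: 2FA 0, SSO login 6, bulk export 1, the API redesign 9, dark mode 9.
2FA is ranked last by the fewest voters, so 2FA wins.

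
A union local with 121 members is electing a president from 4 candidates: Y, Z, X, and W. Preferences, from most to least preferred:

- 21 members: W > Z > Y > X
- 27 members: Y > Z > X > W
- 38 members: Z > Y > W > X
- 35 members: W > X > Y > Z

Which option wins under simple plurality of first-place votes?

First-place votes: Y 27, Z 38, X 0, W 56.
W has the most first-place votes.

W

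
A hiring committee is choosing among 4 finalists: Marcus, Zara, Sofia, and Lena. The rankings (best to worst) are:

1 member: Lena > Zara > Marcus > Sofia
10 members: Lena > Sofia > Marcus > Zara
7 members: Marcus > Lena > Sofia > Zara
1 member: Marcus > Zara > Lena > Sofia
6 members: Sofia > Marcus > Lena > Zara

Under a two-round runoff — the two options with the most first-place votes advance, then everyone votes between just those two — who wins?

Round 1 first-place votes: Marcus 8, Zara 0, Sofia 6, Lena 11.
Lena and Marcus advance.
Runoff: Lena is preferred to Marcus by 11 voters; Marcus by 14.
Marcus wins the runoff.

Marcus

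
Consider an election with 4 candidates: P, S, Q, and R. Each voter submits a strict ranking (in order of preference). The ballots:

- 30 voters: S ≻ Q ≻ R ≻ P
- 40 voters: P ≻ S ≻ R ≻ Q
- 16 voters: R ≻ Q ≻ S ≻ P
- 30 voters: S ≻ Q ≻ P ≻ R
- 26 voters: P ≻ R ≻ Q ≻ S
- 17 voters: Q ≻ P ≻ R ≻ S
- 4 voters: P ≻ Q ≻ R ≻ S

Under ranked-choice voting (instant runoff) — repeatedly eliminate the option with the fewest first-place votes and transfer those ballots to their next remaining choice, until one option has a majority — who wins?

P

Round 1: P 70, S 60, Q 17, R 16. Eliminate R.
Round 2: P 70, S 60, Q 33. Eliminate Q.
Round 3: P 87, S 76. P has a majority.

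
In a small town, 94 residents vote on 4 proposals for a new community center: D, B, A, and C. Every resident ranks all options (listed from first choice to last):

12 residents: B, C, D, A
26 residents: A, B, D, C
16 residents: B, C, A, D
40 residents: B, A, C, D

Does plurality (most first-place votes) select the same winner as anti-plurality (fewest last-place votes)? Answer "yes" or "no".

Plurality — first-place votes: D 0, B 68, A 26, C 0. Winner: B.
Anti-plurality — last-place votes: D 56, B 0, A 12, C 26. Winner: B.
The two methods agree.

yes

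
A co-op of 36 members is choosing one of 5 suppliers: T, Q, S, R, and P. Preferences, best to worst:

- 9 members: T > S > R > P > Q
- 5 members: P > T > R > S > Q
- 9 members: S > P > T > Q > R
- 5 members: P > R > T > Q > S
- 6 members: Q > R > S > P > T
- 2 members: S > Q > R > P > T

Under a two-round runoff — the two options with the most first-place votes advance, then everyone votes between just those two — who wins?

Round 1 first-place votes: T 9, Q 6, S 11, R 0, P 10.
S and P advance.
Runoff: S is preferred to P by 26 voters; P by 10.
S wins the runoff.

S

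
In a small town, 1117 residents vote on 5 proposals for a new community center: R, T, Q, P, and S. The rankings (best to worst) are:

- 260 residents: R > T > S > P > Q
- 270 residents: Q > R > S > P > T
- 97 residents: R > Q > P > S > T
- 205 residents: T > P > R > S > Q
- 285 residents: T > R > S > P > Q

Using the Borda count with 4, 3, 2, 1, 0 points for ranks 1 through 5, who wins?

R

R: 260·4 + 270·3 + 97·4 + 205·2 + 285·3 = 3503
T: 260·3 + 270·0 + 97·0 + 205·4 + 285·4 = 2740
Q: 260·0 + 270·4 + 97·3 + 205·0 + 285·0 = 1371
P: 260·1 + 270·1 + 97·2 + 205·3 + 285·1 = 1624
S: 260·2 + 270·2 + 97·1 + 205·1 + 285·2 = 1932
R has the highest Borda score (3503).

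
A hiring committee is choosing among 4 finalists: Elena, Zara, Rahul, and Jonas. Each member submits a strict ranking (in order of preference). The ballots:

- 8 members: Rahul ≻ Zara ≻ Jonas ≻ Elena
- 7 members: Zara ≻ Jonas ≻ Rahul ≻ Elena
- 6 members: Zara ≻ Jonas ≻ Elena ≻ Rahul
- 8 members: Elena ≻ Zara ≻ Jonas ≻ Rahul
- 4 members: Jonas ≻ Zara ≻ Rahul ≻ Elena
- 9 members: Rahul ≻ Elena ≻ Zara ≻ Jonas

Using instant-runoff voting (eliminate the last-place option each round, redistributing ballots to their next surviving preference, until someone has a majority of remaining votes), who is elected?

Round 1: Elena 8, Zara 13, Rahul 17, Jonas 4. Eliminate Jonas.
Round 2: Elena 8, Zara 17, Rahul 17. Eliminate Elena.
Round 3: Zara 25, Rahul 17. Zara has a majority.

Zara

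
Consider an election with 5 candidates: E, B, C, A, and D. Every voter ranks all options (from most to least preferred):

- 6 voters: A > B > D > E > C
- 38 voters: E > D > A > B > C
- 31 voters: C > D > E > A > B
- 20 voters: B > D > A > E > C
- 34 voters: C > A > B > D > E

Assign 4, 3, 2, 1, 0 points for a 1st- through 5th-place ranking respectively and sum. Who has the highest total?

E: 6·1 + 38·4 + 31·2 + 20·1 + 34·0 = 240
B: 6·3 + 38·1 + 31·0 + 20·4 + 34·2 = 204
C: 6·0 + 38·0 + 31·4 + 20·0 + 34·4 = 260
A: 6·4 + 38·2 + 31·1 + 20·2 + 34·3 = 273
D: 6·2 + 38·3 + 31·3 + 20·3 + 34·1 = 313
D has the highest Borda score (313).

D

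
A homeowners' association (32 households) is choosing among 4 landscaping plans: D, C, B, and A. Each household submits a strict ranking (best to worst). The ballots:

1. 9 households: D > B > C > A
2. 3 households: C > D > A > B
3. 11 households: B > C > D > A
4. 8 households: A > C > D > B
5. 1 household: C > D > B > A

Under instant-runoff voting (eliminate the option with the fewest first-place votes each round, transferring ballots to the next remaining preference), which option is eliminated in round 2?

A

Round 1: D 9, C 4, B 11, A 8. Eliminate C.
Round 2: D 13, B 11, A 8. Eliminate A.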